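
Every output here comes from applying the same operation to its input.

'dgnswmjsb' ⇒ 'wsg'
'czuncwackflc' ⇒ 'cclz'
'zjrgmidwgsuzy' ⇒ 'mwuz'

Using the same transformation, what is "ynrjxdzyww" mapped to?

xyy

What's happening: move the first 3 characters to the end (rotate left by 3), then keep one character in every 3, starting at position 2 (positions 2nd, 5th, 8th, ...).
For "ynrjxdzyww", step one produces "jxdzywwynr"; step two turns that into "xyy".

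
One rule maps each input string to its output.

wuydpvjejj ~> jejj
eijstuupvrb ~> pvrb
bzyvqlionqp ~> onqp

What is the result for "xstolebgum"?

In each case the input is transformed by: keep only the last 4 characters.
For "xstolebgum" the result is "bgum".

bgum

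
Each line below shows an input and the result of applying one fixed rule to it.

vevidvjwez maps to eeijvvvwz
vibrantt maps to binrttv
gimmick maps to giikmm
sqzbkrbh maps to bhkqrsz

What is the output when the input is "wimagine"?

Looking at the pairs, the operation is to sort the characters into alphabetical order, then delete the first character.
"wimagine" → "aegiimnw" → "egiimnw".
(Check on "gimmick": → "cgiikmm" → "giikmm" ✓)

egiimnw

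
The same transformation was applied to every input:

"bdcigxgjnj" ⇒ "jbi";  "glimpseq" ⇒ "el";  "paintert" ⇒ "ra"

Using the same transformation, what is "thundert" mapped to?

rh

The pattern: swap the front and back halves of the string, then keep one character in every 3, starting at position 3 (positions 3rd, 6th, 9th, ...).
On "thundert": the first step gives "dertthun", and the second then gives "rh".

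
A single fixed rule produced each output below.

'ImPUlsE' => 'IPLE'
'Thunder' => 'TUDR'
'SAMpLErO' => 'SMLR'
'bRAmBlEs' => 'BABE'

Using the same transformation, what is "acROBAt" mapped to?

The transformation: keep every other character starting from the first (positions 1st, 3rd, 5th, ...), then convert every letter to uppercase.
Starting from "acROBAt": after the first operation, "aRBt"; after the second, "ARBT".

ARBT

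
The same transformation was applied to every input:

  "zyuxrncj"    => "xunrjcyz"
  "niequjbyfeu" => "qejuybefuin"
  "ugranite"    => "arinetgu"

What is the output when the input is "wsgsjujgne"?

sgujgjensw

Rule — swap each adjacent pair of characters (1↔2, 3↔4, ...), then move the first 2 characters to the end (rotate left by 2).
"wsgsjujgne" → "swsgujgjen" → "sgujgjensw".
(Check on "ugranite": → "guarinet" → "arinetgu" ✓)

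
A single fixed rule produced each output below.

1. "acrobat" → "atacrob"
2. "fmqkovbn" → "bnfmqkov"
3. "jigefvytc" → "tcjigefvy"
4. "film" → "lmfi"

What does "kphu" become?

hukp

In each case the input is transformed by: move the last 2 characters to the front (rotate right by 2).
So "kphu" becomes "hukp".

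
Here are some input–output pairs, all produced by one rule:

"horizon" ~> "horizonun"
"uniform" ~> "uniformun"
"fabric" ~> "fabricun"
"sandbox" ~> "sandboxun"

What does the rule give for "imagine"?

Rule — append "un".
So "imagine" becomes "imagineun".

imagineun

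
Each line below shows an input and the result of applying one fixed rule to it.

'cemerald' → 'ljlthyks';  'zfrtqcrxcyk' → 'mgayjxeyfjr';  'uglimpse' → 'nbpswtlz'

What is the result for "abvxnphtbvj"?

ihecwuaociq

In each case the input is transformed by: swap each adjacent pair of characters (1↔2, 3↔4, ...), then shift every letter 7 places forward in the alphabet (wrapping around).
Working it through for "abvxnphtbvj": intermediate "baxvpnthvbj", final "ihecwuaociq".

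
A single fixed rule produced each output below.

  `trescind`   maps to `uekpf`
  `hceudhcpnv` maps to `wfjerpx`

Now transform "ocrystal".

auvcn

In each case the input is transformed by: shift every letter 2 places forward in the alphabet (wrapping around), then delete the first 3 characters.
Applying both steps to "ocrystal": "qetauvcn", then "auvcn".
(Check on "trescind": → "vtguekpf" → "uekpf" ✓)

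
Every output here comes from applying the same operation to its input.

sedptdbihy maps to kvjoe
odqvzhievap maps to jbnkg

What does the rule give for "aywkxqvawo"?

eqwgu

Looking at the pairs, the operation is to keep every other character starting from the second (positions 2nd, 4th, 6th, ...), then shift every letter 6 places forward in the alphabet (wrapping around).
"aywkxqvawo" → "ykqao" → "eqwgu".
(Check on "odqvzhievap": → "dvhea" → "jbnkg" ✓)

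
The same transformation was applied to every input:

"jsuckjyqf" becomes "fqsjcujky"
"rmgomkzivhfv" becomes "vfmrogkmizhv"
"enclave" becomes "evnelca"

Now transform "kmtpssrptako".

okmkptssprat

The pattern: move the last 2 characters to the front (rotate right by 2), then swap each adjacent pair of characters (1↔2, 3↔4, ...).
On "kmtpssrptako" that produces "okmkptssprat".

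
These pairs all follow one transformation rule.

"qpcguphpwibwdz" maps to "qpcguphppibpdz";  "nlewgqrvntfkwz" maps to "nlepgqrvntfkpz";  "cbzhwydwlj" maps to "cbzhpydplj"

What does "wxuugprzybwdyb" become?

pxuugprzybpdyb

Each output is the input with this applied: replace every "w" with "p".
"wxuugprzybwdyb" → "pxuugprzybpdyb".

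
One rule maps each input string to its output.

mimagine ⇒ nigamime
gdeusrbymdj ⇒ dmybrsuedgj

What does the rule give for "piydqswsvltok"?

The pattern: reverse the string, then move the first character to the end.
Working it through for "piydqswsvltok": intermediate "kotlvswsqdyip", final "otlvswsqdyipk".

otlvswsqdyipk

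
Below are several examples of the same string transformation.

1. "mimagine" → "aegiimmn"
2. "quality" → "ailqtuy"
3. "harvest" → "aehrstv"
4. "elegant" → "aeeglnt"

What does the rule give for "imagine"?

aegiimn

In each case the input is transformed by: sort the characters into alphabetical order.
Doing the same to "imagine": "aegiimn".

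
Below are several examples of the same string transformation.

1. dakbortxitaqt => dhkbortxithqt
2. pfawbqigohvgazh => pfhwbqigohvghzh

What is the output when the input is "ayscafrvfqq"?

hyschfrvfqq

Looking at the pairs, the operation is to replace every "a" with "h".
So "ayscafrvfqq" becomes "hyschfrvfqq".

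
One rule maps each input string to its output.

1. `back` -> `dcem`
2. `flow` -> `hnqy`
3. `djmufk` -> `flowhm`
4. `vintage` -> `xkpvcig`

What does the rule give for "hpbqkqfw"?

Looking at the pairs, the operation is to shift every letter 2 places forward in the alphabet (wrapping around).
On "hpbqkqfw" that produces "jrdsmshy".

jrdsmshy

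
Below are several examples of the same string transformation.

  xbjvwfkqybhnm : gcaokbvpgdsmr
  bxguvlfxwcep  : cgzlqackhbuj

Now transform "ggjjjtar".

llooyowf

What's happening: shift every letter 5 places forward in the alphabet (wrapping around), then swap each adjacent pair of characters (1↔2, 3↔4, ...).
Starting from "ggjjjtar": after the first operation, "lloooyfw"; after the second, "llooyowf".
(Check on "bxguvlfxwcep": → "gclzaqkcbhju" → "cgzlqackhbuj" ✓)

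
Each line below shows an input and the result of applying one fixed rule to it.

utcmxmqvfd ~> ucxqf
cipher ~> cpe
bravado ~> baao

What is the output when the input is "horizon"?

The transformation: keep every other character starting from the first (positions 1st, 3rd, 5th, ...).
Applying that to "horizon" gives "hrzn".

hrzn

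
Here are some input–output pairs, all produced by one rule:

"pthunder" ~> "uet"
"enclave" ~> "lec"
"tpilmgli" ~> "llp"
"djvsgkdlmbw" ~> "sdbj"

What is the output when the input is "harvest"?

vtr

What's happening: move the first 3 characters to the end (rotate left by 3), then keep one character in every 3, starting at position 1 (positions 1st, 4th, 7th, ...).
On "harvest": the first step gives "vesthar", and the second then gives "vtr".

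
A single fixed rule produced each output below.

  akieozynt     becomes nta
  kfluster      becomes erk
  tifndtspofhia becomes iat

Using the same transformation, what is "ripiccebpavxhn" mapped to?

hnr

In each case the input is transformed by: move the first character to the end, then keep only the last 3 characters.
For "ripiccebpavxhn", step one produces "ipiccebpavxhnr"; step two turns that into "hnr".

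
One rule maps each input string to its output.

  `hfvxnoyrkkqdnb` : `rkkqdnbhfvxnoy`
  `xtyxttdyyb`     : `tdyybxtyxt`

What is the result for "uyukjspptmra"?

pptmrauyukjs

The pattern: swap the front and back halves of the string.
Doing the same to "uyukjspptmra": "pptmrauyukjs".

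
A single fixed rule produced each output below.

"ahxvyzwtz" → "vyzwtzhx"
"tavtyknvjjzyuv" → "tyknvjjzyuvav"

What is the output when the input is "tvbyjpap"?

Rule — delete the first character, then move the first 2 characters to the end (rotate left by 2).
On "tvbyjpap": the first step gives "vbyjpap", and the second then gives "yjpapvb".

yjpapvb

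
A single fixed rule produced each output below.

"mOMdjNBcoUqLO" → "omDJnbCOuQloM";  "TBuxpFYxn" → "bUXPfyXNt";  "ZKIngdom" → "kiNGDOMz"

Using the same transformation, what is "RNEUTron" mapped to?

Each output is the input with this applied: flip the case of every letter, then move the first character to the end.
Working it through for "RNEUTron": intermediate "rneutRON", final "neutRONr".

neutRONr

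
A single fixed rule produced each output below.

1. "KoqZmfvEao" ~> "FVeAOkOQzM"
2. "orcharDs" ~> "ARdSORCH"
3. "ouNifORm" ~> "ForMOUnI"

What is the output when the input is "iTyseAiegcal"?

The rule is to flip the case of every letter, then swap the front and back halves of the string.
On "iTyseAiegcal": the first step gives "ItYSEaIEGCAL", and the second then gives "IEGCALItYSEa".
(Check on "orcharDs": → "ORCHARdS" → "ARdSORCH" ✓)

IEGCALItYSEa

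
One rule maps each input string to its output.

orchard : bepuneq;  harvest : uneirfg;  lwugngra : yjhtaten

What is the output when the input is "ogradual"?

Looking at the pairs, the operation is to shift every letter 13 places forward in the alphabet (wrapping around) — i.e. ROT13.
Doing the same to "ogradual": "btenqhny".

btenqhny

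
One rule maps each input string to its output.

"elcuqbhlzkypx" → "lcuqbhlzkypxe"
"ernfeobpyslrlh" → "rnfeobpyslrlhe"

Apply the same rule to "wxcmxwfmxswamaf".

Each output is the input with this applied: move the first character to the end.
Doing the same to "wxcmxwfmxswamaf": "xcmxwfmxswamafw".

xcmxwfmxswamafw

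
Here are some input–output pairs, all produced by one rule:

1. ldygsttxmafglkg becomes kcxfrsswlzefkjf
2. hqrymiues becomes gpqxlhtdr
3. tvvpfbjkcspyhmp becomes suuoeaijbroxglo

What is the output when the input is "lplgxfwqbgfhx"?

Each output is the input with this applied: shift every letter 1 place backward in the alphabet (wrapping around).
So "lplgxfwqbgfhx" becomes "kokfwevpafegw".

kokfwevpafegw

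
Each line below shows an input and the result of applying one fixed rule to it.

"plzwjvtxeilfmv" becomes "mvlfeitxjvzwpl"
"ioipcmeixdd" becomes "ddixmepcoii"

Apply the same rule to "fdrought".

htugrofd

Looking at the pairs, the operation is to reverse the string, then swap each adjacent pair of characters (1↔2, 3↔4, ...).
On "fdrought" that produces "htugrofd".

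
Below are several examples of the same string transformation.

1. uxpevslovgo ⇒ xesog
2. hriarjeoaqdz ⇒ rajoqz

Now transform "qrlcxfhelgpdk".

rcfegd

The rule is to keep every other character starting from the second (positions 2nd, 4th, 6th, ...).
Doing the same to "qrlcxfhelgpdk": "rcfegd".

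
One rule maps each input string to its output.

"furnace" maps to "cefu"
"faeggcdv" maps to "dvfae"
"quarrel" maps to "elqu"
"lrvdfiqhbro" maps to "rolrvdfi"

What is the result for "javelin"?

The pattern: move the last 2 characters to the front (rotate right by 2), then delete the last 3 characters.
Applying both steps to "javelin": "injavel", then "inja".

inja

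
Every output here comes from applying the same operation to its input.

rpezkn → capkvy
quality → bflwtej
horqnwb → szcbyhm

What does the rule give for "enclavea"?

Looking at the pairs, the operation is to shift every letter 11 places forward in the alphabet (wrapping around).
On "enclavea" that produces "pynwlgpl".

pynwlgpl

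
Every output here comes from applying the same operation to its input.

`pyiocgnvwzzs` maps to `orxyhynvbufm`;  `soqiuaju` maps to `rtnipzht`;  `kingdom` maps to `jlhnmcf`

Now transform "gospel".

In each case the input is transformed by: shift every letter 1 place backward in the alphabet (wrapping around), then take characters alternately from the front and the back (1st, last, 2nd, 2nd-last, ...).
On "gospel": the first step gives "fnrodk", and the second then gives "fkndro".

fkndro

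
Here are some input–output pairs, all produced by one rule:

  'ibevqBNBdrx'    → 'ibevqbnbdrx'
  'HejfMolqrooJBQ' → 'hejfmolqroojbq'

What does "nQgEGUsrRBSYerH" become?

nqgegusrrbsyerh

What's happening: convert every letter to lowercase.
On "nQgEGUsrRBSYerH" that produces "nqgegusrrbsyerh".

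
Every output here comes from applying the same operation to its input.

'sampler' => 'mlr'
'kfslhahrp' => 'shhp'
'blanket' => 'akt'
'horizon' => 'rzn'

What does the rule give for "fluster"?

utr

The transformation: keep every other character starting from the first (positions 1st, 3rd, 5th, ...), then delete the first character.
Starting from "fluster": after the first operation, "futr"; after the second, "utr".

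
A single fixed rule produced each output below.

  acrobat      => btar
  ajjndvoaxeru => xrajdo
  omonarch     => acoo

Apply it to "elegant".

Each output is the input with this applied: keep every other character starting from the first (positions 1st, 3rd, 5th, ...), then move the last 2 characters to the front (rotate right by 2).
On "elegant" that produces "atee".

atee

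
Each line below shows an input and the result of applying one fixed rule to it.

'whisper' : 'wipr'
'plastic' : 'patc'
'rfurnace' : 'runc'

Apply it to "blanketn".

bakt

What's happening: keep every other character starting from the first (positions 1st, 3rd, 5th, ...).
Applying that to "blanketn" gives "bakt".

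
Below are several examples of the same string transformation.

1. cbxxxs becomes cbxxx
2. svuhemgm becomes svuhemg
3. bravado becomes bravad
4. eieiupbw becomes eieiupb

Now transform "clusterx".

The transformation: delete the last character.
Doing the same to "clusterx": "cluster".

cluster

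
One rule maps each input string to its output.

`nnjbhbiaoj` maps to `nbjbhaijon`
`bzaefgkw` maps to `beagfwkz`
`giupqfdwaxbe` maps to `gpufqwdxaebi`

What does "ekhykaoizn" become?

In each case the input is transformed by: swap each adjacent pair of characters (1↔2, 3↔4, ...), then move the first character to the end.
"ekhykaoizn" → "keyhakionz" → "eyhakionzk".

eyhakionzk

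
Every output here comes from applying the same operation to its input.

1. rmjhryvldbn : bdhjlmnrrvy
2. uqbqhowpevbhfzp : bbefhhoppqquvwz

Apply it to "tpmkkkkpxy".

kkkkmpptxy

In each case the input is transformed by: sort the characters into alphabetical order.
For "tpmkkkkpxy" the result is "kkkkmpptxy".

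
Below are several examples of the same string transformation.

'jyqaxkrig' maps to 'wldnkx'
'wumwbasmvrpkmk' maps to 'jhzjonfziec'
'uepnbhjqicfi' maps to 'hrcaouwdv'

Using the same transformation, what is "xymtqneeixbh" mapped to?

The pattern: shift every letter 13 places forward in the alphabet (wrapping around) — i.e. ROT13, then delete the last 3 characters.
"xymtqneeixbh" → "klzgdarrvkou" → "klzgdarrv".

klzgdarrv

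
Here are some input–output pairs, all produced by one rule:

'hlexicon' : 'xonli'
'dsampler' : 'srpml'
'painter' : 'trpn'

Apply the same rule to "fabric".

In each case the input is transformed by: sort the characters into reverse alphabetical order, then delete the last 3 characters.
On "fabric": the first step gives "rifcba", and the second then gives "rif".

rif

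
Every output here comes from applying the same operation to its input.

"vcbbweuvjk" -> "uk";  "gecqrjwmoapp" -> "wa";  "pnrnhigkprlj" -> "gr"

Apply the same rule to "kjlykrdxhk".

dk

Each output is the input with this applied: keep one character in every 3, starting at position 1 (positions 1st, 4th, 7th, ...), then delete the first 2 characters.
"kjlykrdxhk" → "kydk" → "dk".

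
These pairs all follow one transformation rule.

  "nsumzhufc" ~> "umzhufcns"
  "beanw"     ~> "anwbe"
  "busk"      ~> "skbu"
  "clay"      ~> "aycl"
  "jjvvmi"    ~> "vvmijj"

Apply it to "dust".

What's happening: move the first 2 characters to the end (rotate left by 2).
So "dust" becomes "stdu".

stdu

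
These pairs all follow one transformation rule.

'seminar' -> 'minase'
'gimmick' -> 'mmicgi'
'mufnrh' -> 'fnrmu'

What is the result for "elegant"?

Each output is the input with this applied: delete the last character, then move the first 2 characters to the end (rotate left by 2).
"elegant" → "elegan" → "eganel".

eganel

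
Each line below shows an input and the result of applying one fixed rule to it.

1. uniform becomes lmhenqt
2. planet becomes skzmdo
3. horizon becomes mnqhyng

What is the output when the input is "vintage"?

The transformation: swap the first and last characters, then shift every letter 1 place backward in the alphabet (wrapping around).
Starting from "vintage": after the first operation, "eintagv"; after the second, "dhmszfu".

dhmszfu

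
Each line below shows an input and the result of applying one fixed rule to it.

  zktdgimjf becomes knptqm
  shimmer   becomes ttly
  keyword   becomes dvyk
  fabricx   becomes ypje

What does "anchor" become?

ovy

Each output is the input with this applied: delete the first 3 characters, then shift every letter 7 places forward in the alphabet (wrapping around).
Working it through for "anchor": intermediate "hor", final "ovy".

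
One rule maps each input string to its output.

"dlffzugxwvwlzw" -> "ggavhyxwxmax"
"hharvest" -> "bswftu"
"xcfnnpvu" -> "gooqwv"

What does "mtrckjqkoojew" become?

The transformation: delete the first 2 characters, then shift every letter 1 place forward in the alphabet (wrapping around).
For "mtrckjqkoojew", step one produces "rckjqkoojew"; step two turns that into "sdlkrlppkfx".

sdlkrlppkfx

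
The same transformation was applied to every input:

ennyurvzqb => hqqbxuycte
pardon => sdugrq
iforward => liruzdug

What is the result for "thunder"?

Looking at the pairs, the operation is to shift every letter 3 places forward in the alphabet (wrapping around).
Applying that to "thunder" gives "wkxqghu".

wkxqghu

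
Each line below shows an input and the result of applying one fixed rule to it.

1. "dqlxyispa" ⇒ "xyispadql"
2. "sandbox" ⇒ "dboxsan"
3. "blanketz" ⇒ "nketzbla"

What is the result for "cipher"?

hercip

Rule — move the first 3 characters to the end (rotate left by 3).
Applying that to "cipher" gives "hercip".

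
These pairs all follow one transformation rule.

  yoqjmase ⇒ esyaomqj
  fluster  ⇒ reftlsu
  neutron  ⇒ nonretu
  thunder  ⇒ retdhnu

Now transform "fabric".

cifrab

The transformation: move the last character to the front, then take characters alternately from the front and the back (1st, last, 2nd, 2nd-last, ...).
Starting from "fabric": after the first operation, "cfabri"; after the second, "cifrab".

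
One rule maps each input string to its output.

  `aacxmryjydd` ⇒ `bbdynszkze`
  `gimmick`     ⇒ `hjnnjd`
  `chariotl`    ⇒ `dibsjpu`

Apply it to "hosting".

iptujo

Looking at the pairs, the operation is to delete the last character, then shift every letter 1 place forward in the alphabet (wrapping around).
Starting from "hosting": after the first operation, "hostin"; after the second, "iptujo".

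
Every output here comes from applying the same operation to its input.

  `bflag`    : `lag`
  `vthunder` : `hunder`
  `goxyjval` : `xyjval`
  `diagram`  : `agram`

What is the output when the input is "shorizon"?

orizon

What's happening: delete the first 2 characters.
Applying that to "shorizon" gives "orizon".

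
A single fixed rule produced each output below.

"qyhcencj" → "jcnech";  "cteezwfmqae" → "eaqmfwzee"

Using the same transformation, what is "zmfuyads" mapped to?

The pattern: reverse the string, then delete the last 2 characters.
Working it through for "zmfuyads": intermediate "sdayufmz", final "sdayuf".

sdayuf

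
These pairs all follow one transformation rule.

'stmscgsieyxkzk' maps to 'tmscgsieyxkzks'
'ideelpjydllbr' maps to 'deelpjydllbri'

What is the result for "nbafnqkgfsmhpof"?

The pattern: move the first character to the end.
Doing the same to "nbafnqkgfsmhpof": "bafnqkgfsmhpofn".

bafnqkgfsmhpofn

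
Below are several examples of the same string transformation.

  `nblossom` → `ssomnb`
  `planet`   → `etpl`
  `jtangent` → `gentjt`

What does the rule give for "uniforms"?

ormsun

The transformation: move the first 2 characters to the end (rotate left by 2), then delete the first 2 characters.
Applying that to "uniforms" gives "ormsun".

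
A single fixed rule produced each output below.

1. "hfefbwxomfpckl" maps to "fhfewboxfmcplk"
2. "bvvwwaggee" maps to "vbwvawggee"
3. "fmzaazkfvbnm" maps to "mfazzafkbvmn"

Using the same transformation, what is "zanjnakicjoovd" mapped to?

azjnanikjcoodv

In each case the input is transformed by: swap each adjacent pair of characters (1↔2, 3↔4, ...).
So "zanjnakicjoovd" becomes "azjnanikjcoodv".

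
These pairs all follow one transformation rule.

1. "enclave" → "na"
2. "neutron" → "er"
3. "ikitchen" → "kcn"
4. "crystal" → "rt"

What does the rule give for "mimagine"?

Looking at the pairs, the operation is to keep one character in every 3, starting at position 2 (positions 2nd, 5th, 8th, ...).
On "mimagine" that produces "ige".

ige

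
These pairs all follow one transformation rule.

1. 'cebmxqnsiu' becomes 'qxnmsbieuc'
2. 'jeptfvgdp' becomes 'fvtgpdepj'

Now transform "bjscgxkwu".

gxckswjub

What's happening: take characters alternately from the front and the back (1st, last, 2nd, 2nd-last, ...), then reverse the string.
Working it through for "bjscgxkwu": intermediate "bujwskcxg", final "gxckswjub".
(Check on "jeptfvgdp": → "jpedpgtvf" → "fvtgpdepj" ✓)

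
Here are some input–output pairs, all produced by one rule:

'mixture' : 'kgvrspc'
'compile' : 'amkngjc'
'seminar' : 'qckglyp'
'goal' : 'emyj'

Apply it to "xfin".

vdgl

Looking at the pairs, the operation is to shift every letter 2 places backward in the alphabet (wrapping around).
For "xfin" the result is "vdgl".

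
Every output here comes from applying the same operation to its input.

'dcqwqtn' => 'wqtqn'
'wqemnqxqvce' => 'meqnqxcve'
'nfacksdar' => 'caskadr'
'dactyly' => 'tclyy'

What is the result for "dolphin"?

plihn

The rule is to swap each adjacent pair of characters (1↔2, 3↔4, ...), then delete the first 2 characters.
For "dolphin", step one produces "odplihn"; step two turns that into "plihn".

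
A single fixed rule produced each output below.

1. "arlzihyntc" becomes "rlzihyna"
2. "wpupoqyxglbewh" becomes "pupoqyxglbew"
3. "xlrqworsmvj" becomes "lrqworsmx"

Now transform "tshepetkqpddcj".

shepetkqpddt

The rule is to delete the last 2 characters, then move the first character to the end.
On "tshepetkqpddcj": the first step gives "tshepetkqpdd", and the second then gives "shepetkqpddt".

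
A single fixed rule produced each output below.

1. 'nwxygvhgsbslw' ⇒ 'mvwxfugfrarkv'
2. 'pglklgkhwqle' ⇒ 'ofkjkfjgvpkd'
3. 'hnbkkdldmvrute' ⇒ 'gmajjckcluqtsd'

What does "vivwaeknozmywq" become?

uhuvzdjmnylxvp

The pattern: shift every letter 1 place backward in the alphabet (wrapping around).
"vivwaeknozmywq" → "uhuvzdjmnylxvp".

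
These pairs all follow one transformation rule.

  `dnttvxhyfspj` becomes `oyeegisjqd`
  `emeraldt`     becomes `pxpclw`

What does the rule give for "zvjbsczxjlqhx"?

What's happening: shift every letter 11 places forward in the alphabet (wrapping around), then delete the last 2 characters.
Starting from "zvjbsczxjlqhx": after the first operation, "kgumdnkiuwbsi"; after the second, "kgumdnkiuwb".

kgumdnkiuwb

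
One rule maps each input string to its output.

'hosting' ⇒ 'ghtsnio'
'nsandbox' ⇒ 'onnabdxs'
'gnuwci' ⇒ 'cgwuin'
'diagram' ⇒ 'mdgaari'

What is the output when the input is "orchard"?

dohcrar

Each output is the input with this applied: swap each adjacent pair of characters (1↔2, 3↔4, ...), then swap the first and last characters.
For "orchard", step one produces "rohcrad"; step two turns that into "dohcrar".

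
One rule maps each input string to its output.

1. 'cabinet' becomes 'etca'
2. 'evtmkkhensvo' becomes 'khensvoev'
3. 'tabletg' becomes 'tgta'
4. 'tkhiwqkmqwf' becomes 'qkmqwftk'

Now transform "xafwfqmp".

qmpxa

The transformation: move the first 2 characters to the end (rotate left by 2), then delete the first 3 characters.
Starting from "xafwfqmp": after the first operation, "fwfqmpxa"; after the second, "qmpxa".
(Check on "tabletg": → "bletgta" → "tgta" ✓)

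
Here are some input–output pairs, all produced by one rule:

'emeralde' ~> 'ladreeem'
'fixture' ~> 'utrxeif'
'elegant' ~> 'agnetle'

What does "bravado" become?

avdaorb

The transformation: move the last 3 characters to the front (rotate right by 3), then take characters alternately from the front and the back (1st, last, 2nd, 2nd-last, ...).
"bravado" → "adobrav" → "avdaorb".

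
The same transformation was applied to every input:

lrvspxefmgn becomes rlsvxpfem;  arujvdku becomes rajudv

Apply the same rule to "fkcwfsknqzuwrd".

The pattern: delete the last 2 characters, then swap each adjacent pair of characters (1↔2, 3↔4, ...).
For "fkcwfsknqzuwrd" the result is "kfwcsfnkzqwu".

kfwcsfnkzqwu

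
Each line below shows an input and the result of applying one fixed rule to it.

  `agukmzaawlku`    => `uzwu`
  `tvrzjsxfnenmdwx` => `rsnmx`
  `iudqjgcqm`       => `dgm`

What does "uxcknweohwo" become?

cwh

Each output is the input with this applied: keep one character in every 3, starting at position 3 (positions 3rd, 6th, 9th, ...).
Doing the same to "uxcknweohwo": "cwh".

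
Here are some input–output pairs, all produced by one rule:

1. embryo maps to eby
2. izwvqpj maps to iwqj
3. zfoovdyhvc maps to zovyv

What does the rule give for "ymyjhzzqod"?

yyhzo

Each output is the input with this applied: keep every other character starting from the first (positions 1st, 3rd, 5th, ...).
On "ymyjhzzqod" that produces "yyhzo".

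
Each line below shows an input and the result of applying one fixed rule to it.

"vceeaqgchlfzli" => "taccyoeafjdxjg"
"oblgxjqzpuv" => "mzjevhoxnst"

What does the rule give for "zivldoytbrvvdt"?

xgtjbmwrzpttbr

In each case the input is transformed by: shift every letter 2 places backward in the alphabet (wrapping around).
Applying that to "zivldoytbrvvdt" gives "xgtjbmwrzpttbr".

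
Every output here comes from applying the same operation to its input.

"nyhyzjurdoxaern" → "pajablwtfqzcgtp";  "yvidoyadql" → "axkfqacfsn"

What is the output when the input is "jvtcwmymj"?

lxveyoaol

The rule is to shift every letter 2 places forward in the alphabet (wrapping around).
On "jvtcwmymj" that produces "lxveyoaol".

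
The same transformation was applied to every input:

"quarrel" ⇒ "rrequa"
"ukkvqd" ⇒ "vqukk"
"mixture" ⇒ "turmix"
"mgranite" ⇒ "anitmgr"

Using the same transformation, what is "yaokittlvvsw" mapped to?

kittlvvsyao

Rule — delete the last character, then move the first 3 characters to the end (rotate left by 3).
On "yaokittlvvsw" that produces "kittlvvsyao".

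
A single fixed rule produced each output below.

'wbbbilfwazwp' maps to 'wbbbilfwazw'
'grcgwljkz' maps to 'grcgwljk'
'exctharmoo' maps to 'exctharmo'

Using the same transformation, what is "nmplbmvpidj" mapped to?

nmplbmvpid

In each case the input is transformed by: delete the last character.
Doing the same to "nmplbmvpidj": "nmplbmvpid".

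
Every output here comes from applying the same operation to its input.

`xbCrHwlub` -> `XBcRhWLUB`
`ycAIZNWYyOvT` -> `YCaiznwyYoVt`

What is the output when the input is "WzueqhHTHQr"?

The transformation: flip the case of every letter.
So "WzueqhHTHQr" becomes "wZUEQHhthqR".

wZUEQHhthqR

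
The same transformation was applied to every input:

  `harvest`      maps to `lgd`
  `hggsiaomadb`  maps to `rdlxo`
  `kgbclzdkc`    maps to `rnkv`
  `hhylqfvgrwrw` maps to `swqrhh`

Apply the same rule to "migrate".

The rule is to shift every letter 11 places forward in the alphabet (wrapping around), then keep every other character starting from the second (positions 2nd, 4th, 6th, ...).
Applying that to "migrate" gives "tce".

tce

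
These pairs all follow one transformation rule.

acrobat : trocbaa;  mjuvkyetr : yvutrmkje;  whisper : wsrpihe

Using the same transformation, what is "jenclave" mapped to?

vnljeeca

The transformation: sort the characters into reverse alphabetical order.
For "jenclave" the result is "vnljeeca".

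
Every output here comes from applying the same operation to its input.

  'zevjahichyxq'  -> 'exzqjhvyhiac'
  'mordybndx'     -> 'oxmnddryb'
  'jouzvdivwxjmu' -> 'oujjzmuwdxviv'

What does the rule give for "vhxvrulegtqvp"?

hpvqvvxgutrle

In each case the input is transformed by: swap each adjacent pair of characters (1↔2, 3↔4, ...), then take characters alternately from the front and the back (1st, last, 2nd, 2nd-last, ...).
Applying both steps to "vhxvrulegtqvp": "hvvxureltgvqp", then "hpvqvvxgutrle".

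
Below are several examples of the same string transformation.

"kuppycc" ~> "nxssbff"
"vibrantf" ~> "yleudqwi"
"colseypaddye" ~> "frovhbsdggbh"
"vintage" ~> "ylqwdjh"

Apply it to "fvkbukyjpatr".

iynexnbmsdwu

What's happening: shift every letter 3 places forward in the alphabet (wrapping around).
For "fvkbukyjpatr" the result is "iynexnbmsdwu".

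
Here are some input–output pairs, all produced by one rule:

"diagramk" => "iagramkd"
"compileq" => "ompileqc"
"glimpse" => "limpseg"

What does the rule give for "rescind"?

In each case the input is transformed by: move the first character to the end.
Doing the same to "rescind": "escindr".

escindr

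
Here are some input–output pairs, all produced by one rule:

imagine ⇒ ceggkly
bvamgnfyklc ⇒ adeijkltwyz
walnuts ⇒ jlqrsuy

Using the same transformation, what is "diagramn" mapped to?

The rule is to shift every letter 2 places backward in the alphabet (wrapping around), then sort the characters into alphabetical order.
For "diagramn", step one produces "bgyepykl"; step two turns that into "begklpyy".
(Check on "imagine": → "gkyeglc" → "ceggkly" ✓)

begklpyy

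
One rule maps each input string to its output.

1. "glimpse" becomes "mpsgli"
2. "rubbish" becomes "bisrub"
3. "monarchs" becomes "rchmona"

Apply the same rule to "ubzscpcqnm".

cqnubzscp

What's happening: delete the last character, then move the last 3 characters to the front (rotate right by 3).
So "ubzscpcqnm" becomes "cqnubzscp".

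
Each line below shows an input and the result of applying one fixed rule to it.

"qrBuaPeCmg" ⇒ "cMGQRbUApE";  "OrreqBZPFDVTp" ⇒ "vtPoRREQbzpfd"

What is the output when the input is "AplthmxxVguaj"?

UAJaPLTHMXXvG

What's happening: move the last 3 characters to the front (rotate right by 3), then flip the case of every letter.
Working it through for "AplthmxxVguaj": intermediate "uajAplthmxxVg", final "UAJaPLTHMXXvG".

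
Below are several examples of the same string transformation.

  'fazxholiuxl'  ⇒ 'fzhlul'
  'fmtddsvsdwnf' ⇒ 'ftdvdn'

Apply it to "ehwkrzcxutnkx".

Rule — keep every other character starting from the first (positions 1st, 3rd, 5th, ...).
Applying that to "ehwkrzcxutnkx" gives "ewrcunx".

ewrcunx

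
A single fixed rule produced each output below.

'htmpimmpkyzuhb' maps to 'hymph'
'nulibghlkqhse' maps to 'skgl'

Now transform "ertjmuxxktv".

txje

Each output is the input with this applied: reverse the string, then keep one character in every 3, starting at position 2 (positions 2nd, 5th, 8th, ...).
Starting from "ertjmuxxktv": after the first operation, "vtkxxumjtre"; after the second, "txje".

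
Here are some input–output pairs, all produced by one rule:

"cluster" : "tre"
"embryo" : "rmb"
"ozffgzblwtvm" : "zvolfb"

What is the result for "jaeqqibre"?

qjeb

In each case the input is transformed by: sort the characters into reverse alphabetical order, then keep every other character starting from the second (positions 2nd, 4th, 6th, ...).
For "jaeqqibre", step one produces "rqqjieeba"; step two turns that into "qjeb".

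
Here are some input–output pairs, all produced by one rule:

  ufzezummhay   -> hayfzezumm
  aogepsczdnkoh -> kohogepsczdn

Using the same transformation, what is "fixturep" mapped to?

repixtu

Each output is the input with this applied: delete the first character, then move the last 3 characters to the front (rotate right by 3).
Starting from "fixturep": after the first operation, "ixturep"; after the second, "repixtu".
(Check on "ufzezummhay": → "fzezummhay" → "hayfzezumm" ✓)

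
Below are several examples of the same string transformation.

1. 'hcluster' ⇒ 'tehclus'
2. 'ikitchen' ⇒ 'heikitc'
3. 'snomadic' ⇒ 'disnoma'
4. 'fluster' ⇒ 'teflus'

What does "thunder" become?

The pattern: delete the last character, then move the last 2 characters to the front (rotate right by 2).
So "thunder" becomes "dethun".

dethun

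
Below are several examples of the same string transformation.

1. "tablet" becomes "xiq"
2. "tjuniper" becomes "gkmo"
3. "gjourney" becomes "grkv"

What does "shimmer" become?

The transformation: keep every other character starting from the second (positions 2nd, 4th, 6th, ...), then shift every letter 3 places backward in the alphabet (wrapping around).
For "shimmer", step one produces "hme"; step two turns that into "ejb".

ejb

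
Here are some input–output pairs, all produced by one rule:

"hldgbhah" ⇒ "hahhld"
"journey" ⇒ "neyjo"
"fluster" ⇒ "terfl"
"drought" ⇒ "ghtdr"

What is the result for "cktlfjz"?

What's happening: move the last 3 characters to the front (rotate right by 3), then delete the last 2 characters.
Working it through for "cktlfjz": intermediate "fjzcktl", final "fjzck".

fjzck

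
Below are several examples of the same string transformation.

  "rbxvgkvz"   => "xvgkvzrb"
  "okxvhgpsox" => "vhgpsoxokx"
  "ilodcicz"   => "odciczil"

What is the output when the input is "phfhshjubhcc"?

The transformation: swap the front and back halves of the string, then move the last 2 characters to the front (rotate right by 2).
Starting from "phfhshjubhcc": after the first operation, "jubhccphfhsh"; after the second, "shjubhccphfh".

shjubhccphfh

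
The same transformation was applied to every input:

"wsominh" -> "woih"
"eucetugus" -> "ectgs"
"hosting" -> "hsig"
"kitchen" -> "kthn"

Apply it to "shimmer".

In each case the input is transformed by: keep every other character starting from the first (positions 1st, 3rd, 5th, ...).
So "shimmer" becomes "simr".

simr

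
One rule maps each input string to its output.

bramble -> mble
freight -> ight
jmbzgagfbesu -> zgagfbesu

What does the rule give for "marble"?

ble

In each case the input is transformed by: delete the first 3 characters.
So "marble" becomes "ble".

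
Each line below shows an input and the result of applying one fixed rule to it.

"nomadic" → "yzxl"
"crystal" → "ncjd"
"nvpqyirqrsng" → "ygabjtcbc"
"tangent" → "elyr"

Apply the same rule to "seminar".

dpxt

The rule is to shift every letter 11 places forward in the alphabet (wrapping around), then delete the last 3 characters.
For "seminar", step one produces "dpxtylc"; step two turns that into "dpxt".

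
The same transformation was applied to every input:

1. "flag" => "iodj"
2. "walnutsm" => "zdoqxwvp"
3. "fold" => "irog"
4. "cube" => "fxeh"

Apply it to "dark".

gdun

What's happening: shift every letter 3 places forward in the alphabet (wrapping around).
So "dark" becomes "gdun".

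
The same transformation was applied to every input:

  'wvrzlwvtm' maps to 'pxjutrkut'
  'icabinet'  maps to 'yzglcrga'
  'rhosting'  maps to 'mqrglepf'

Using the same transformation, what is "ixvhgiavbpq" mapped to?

The rule is to move the first 2 characters to the end (rotate left by 2), then shift every letter 2 places backward in the alphabet (wrapping around).
For "ixvhgiavbpq" the result is "tfegytznogv".

tfegytznogv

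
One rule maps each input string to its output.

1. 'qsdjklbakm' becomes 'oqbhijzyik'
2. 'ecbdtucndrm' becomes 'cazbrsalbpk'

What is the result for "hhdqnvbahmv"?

Looking at the pairs, the operation is to shift every letter 2 places backward in the alphabet (wrapping around).
"hhdqnvbahmv" → "ffboltzyfkt".

ffboltzyfkt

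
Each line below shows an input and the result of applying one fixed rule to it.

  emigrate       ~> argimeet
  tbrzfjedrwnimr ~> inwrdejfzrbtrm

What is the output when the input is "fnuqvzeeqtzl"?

The pattern: move the last 2 characters to the front (rotate right by 2), then reverse the string.
Starting from "fnuqvzeeqtzl": after the first operation, "zlfnuqvzeeqt"; after the second, "tqeezvqunflz".
(Check on "tbrzfjedrwnimr": → "mrtbrzfjedrwni" → "inwrdejfzrbtrm" ✓)

tqeezvqunflz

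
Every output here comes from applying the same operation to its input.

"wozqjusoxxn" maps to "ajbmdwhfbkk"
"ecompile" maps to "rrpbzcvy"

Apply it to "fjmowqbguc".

pswzbjdoth

What's happening: move the last character to the front, then shift every letter 13 places forward in the alphabet (wrapping around) — i.e. ROT13.
"fjmowqbguc" → "cfjmowqbgu" → "pswzbjdoth".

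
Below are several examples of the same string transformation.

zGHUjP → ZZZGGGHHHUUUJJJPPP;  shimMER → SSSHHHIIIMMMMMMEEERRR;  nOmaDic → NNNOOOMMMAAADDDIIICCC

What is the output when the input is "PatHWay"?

In each case the input is transformed by: repeat every character 3 times, then convert every letter to uppercase.
"PatHWay" → "PPPaaatttHHHWWWaaayyy" → "PPPAAATTTHHHWWWAAAYYY".

PPPAAATTTHHHWWWAAAYYY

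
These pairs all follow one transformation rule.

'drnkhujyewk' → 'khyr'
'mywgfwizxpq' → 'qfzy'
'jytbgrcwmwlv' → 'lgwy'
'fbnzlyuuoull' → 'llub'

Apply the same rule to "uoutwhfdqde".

What's happening: keep one character in every 3, starting at position 2 (positions 2nd, 5th, 8th, ...), then swap the first and last characters.
"uoutwhfdqde" → "owde" → "ewdo".

ewdo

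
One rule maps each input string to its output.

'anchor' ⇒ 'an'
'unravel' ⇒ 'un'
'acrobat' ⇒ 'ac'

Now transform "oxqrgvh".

ox

In each case the input is transformed by: keep only the first 2 characters.
Doing the same to "oxqrgvh": "ox".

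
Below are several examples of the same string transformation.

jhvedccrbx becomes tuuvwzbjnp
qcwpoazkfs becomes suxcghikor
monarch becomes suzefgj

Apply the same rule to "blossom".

tdeggkk

What's happening: sort the characters into alphabetical order, then shift every letter 8 places backward in the alphabet (wrapping around).
"blossom" → "blmooss" → "tdeggkk".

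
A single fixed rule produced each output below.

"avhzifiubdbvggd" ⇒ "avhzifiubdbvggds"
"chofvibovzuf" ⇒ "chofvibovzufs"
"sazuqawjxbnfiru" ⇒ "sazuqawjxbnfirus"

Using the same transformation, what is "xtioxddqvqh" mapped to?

xtioxddqvqhs

Looking at the pairs, the operation is to append "s".
Doing the same to "xtioxddqvqh": "xtioxddqvqhs".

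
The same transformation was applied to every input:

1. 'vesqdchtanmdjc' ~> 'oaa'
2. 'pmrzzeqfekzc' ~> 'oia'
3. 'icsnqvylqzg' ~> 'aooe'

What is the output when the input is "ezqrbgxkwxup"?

oeiu

In each case the input is transformed by: shift every letter 2 places backward in the alphabet (wrapping around), then keep only the vowels.
Working it through for "ezqrbgxkwxup": intermediate "cxopzeviuvsn", final "oeiu".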